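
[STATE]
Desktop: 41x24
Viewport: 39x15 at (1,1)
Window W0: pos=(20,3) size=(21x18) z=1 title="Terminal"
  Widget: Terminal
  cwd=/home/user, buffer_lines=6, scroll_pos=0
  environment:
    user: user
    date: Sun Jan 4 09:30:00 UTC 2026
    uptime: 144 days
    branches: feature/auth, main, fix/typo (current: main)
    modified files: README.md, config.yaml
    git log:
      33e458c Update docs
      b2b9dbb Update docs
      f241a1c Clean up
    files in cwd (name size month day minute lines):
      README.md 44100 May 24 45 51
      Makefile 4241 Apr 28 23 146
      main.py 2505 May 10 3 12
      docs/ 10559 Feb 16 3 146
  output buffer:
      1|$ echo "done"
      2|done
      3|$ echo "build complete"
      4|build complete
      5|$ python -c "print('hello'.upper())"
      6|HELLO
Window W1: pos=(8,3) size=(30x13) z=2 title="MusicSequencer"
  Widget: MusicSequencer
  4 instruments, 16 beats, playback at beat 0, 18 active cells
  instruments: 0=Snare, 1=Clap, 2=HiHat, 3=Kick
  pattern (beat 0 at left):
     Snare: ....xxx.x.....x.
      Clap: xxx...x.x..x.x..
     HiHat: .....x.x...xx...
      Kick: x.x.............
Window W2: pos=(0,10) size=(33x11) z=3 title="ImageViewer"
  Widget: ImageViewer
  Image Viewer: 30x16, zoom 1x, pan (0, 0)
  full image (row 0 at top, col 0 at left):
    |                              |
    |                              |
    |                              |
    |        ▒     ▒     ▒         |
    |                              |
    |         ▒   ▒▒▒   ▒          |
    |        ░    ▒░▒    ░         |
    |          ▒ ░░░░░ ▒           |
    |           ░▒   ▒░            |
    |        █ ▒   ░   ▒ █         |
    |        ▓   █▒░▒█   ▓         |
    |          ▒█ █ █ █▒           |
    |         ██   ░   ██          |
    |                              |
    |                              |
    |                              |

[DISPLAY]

                                       
                                       
       ┏━━━━━━━━━━━━━━━━━━━━━━━━━━━━┓━━
       ┃ MusicSequencer             ┃  
       ┠────────────────────────────┨──
       ┃      ▼123456789012345      ┃  
       ┃ Snare····███·█·····█·      ┃  
       ┃  Clap███···█·█··█·█··      ┃pl
       ┃ HiHat·····█·█···██···      ┃  
━━━━━━━━━━━━━━━━━━━━━━━━━━━━━━━┓    ┃t(
 ImageViewer                   ┃    ┃  
───────────────────────────────┨    ┃  
                               ┃    ┃  
                               ┃    ┃  
                               ┃━━━━┛  


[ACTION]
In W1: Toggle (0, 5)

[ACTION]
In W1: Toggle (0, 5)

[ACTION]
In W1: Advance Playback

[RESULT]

                                       
                                       
       ┏━━━━━━━━━━━━━━━━━━━━━━━━━━━━┓━━
       ┃ MusicSequencer             ┃  
       ┠────────────────────────────┨──
       ┃      0▼23456789012345      ┃  
       ┃ Snare····███·█·····█·      ┃  
       ┃  Clap███···█·█··█·█··      ┃pl
       ┃ HiHat·····█·█···██···      ┃  
━━━━━━━━━━━━━━━━━━━━━━━━━━━━━━━┓    ┃t(
 ImageViewer                   ┃    ┃  
───────────────────────────────┨    ┃  
                               ┃    ┃  
                               ┃    ┃  
                               ┃━━━━┛  


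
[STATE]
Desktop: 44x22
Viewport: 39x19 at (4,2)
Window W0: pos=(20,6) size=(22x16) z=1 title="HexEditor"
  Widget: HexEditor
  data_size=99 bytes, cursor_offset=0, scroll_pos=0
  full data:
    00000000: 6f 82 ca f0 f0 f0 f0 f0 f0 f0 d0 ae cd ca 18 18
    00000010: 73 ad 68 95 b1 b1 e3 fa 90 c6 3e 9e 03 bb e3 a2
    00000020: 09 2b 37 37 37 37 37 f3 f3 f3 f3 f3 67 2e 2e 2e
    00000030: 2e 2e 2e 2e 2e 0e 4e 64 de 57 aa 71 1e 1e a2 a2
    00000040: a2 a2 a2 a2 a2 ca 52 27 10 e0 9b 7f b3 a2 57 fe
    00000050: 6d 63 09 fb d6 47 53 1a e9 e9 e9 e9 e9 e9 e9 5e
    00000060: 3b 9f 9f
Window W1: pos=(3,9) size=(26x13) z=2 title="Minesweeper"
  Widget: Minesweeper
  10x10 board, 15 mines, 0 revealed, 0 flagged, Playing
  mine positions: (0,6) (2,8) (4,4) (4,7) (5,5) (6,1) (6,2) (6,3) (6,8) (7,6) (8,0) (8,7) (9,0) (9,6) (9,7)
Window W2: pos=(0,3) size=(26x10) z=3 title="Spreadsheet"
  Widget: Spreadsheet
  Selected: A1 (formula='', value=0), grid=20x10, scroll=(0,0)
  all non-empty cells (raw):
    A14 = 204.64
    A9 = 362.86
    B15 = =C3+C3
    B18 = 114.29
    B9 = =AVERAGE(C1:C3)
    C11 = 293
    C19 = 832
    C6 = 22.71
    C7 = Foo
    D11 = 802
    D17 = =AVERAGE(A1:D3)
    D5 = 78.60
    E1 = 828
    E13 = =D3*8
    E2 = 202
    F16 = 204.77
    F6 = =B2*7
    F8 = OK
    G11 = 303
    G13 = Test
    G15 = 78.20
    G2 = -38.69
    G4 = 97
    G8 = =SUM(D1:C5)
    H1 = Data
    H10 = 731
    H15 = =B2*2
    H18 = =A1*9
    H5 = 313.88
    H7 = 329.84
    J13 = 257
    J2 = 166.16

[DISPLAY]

                                       
━━━━━━━━━━━━━━━━━━━━━┓                 
readsheet            ┃                 
─────────────────────┨                 
                     ┃━━━━━━━━━━━━━━━┓ 
    A       B       C┃ditor          ┃ 
---------------------┃───────────────┨ 
      [0]       0    ┃━━┓  6F 82 ca f┃ 
        0       0    ┃  ┃  73 ad 68 9┃ 
        0       0    ┃──┨  09 2b 37 3┃ 
━━━━━━━━━━━━━━━━━━━━━┛  ┃  2e 2e 2e 2┃ 
■■■■■■■■■■              ┃  a2 a2 a2 a┃ 
■■■■■■■■■■              ┃  6d 63 09 f┃ 
■■■■■■■■■■              ┃  3b 9f 9f  ┃ 
■■■■■■■■■■              ┃            ┃ 
■■■■■■■■■■              ┃            ┃ 
■■■■■■■■■■              ┃            ┃ 
■■■■■■■■■■              ┃            ┃ 
■■■■■■■■■■              ┃            ┃ 


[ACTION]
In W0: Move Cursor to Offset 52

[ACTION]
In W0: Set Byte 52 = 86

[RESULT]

                                       
━━━━━━━━━━━━━━━━━━━━━┓                 
readsheet            ┃                 
─────────────────────┨                 
                     ┃━━━━━━━━━━━━━━━┓ 
    A       B       C┃ditor          ┃ 
---------------------┃───────────────┨ 
      [0]       0    ┃━━┓  6f 82 ca f┃ 
        0       0    ┃  ┃  73 ad 68 9┃ 
        0       0    ┃──┨  09 2b 37 3┃ 
━━━━━━━━━━━━━━━━━━━━━┛  ┃  2e 2e 2e 2┃ 
■■■■■■■■■■              ┃  a2 a2 a2 a┃ 
■■■■■■■■■■              ┃  6d 63 09 f┃ 
■■■■■■■■■■              ┃  3b 9f 9f  ┃ 
■■■■■■■■■■              ┃            ┃ 
■■■■■■■■■■              ┃            ┃ 
■■■■■■■■■■              ┃            ┃ 
■■■■■■■■■■              ┃            ┃ 
■■■■■■■■■■              ┃            ┃ 


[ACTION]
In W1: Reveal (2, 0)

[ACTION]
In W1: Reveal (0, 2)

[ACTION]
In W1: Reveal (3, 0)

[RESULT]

                                       
━━━━━━━━━━━━━━━━━━━━━┓                 
readsheet            ┃                 
─────────────────────┨                 
                     ┃━━━━━━━━━━━━━━━┓ 
    A       B       C┃ditor          ┃ 
---------------------┃───────────────┨ 
      [0]       0    ┃━━┓  6f 82 ca f┃ 
        0       0    ┃  ┃  73 ad 68 9┃ 
        0       0    ┃──┨  09 2b 37 3┃ 
━━━━━━━━━━━━━━━━━━━━━┛  ┃  2e 2e 2e 2┃ 
     112■■              ┃  a2 a2 a2 a┃ 
       1■■              ┃  6d 63 09 f┃ 
   11112■■              ┃  3b 9f 9f  ┃ 
   1■■■■■■              ┃            ┃ 
1233■■■■■■              ┃            ┃ 
■■■■■■■■■■              ┃            ┃ 
■■■■■■■■■■              ┃            ┃ 
■■■■■■■■■■              ┃            ┃ 


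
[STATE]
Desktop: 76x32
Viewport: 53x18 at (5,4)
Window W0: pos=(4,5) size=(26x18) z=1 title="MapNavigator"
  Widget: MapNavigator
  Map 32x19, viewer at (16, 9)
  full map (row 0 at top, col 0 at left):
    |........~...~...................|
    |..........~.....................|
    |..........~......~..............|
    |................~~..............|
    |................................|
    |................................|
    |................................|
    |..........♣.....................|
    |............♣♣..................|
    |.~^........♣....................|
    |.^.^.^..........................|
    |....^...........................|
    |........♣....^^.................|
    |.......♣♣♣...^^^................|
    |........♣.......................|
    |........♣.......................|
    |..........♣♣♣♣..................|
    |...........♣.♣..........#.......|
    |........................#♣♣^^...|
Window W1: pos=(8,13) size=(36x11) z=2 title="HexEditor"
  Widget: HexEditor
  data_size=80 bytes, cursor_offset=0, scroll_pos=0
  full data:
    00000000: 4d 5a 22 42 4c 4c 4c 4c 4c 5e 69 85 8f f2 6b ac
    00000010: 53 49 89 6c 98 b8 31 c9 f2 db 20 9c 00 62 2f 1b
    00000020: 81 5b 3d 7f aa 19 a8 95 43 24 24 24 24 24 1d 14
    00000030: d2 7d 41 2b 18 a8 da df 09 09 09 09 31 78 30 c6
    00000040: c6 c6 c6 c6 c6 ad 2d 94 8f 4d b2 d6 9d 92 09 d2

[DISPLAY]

                                                     
━━━━━━━━━━━━━━━━━━━━━━━━┓                            
 MapNavigator           ┃                            
────────────────────────┨                            
......~......~..........┃                            
............~~..........┃                            
........................┃                            
........................┃                            
........................┃                            
...┏━━━━━━━━━━━━━━━━━━━━━━━━━━━━━━━━━━┓              
...┃ HexEditor                        ┃              
...┠──────────────────────────────────┨              
.^.┃00000000  4D 5a 22 42 4c 4c 4c 4c ┃              
^..┃00000010  53 49 89 6c 98 b8 31 c9 ┃              
...┃00000020  81 5b 3d 7f aa 19 a8 95 ┃              
...┃00000030  d2 7d 41 2b 18 a8 da df ┃              
...┃00000040  c6 c6 c6 c6 c6 ad 2d 94 ┃              
...┃                                  ┃              


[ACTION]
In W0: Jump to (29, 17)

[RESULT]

                                                     
━━━━━━━━━━━━━━━━━━━━━━━━┓                            
 MapNavigator           ┃                            
────────────────────────┨                            
...............         ┃                            
...............         ┃                            
...............         ┃                            
...............         ┃                            
...............         ┃                            
...┏━━━━━━━━━━━━━━━━━━━━━━━━━━━━━━━━━━┓              
...┃ HexEditor                        ┃              
...┠──────────────────────────────────┨              
...┃00000000  4D 5a 22 42 4c 4c 4c 4c ┃              
   ┃00000010  53 49 89 6c 98 b8 31 c9 ┃              
   ┃00000020  81 5b 3d 7f aa 19 a8 95 ┃              
   ┃00000030  d2 7d 41 2b 18 a8 da df ┃              
   ┃00000040  c6 c6 c6 c6 c6 ad 2d 94 ┃              
   ┃                                  ┃              


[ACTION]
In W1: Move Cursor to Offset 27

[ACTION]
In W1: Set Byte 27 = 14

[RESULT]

                                                     
━━━━━━━━━━━━━━━━━━━━━━━━┓                            
 MapNavigator           ┃                            
────────────────────────┨                            
...............         ┃                            
...............         ┃                            
...............         ┃                            
...............         ┃                            
...............         ┃                            
...┏━━━━━━━━━━━━━━━━━━━━━━━━━━━━━━━━━━┓              
...┃ HexEditor                        ┃              
...┠──────────────────────────────────┨              
...┃00000000  4d 5a 22 42 4c 4c 4c 4c ┃              
   ┃00000010  53 49 89 6c 98 b8 31 c9 ┃              
   ┃00000020  81 5b 3d 7f aa 19 a8 95 ┃              
   ┃00000030  d2 7d 41 2b 18 a8 da df ┃              
   ┃00000040  c6 c6 c6 c6 c6 ad 2d 94 ┃              
   ┃                                  ┃              


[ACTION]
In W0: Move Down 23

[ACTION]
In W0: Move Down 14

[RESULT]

                                                     
━━━━━━━━━━━━━━━━━━━━━━━━┓                            
 MapNavigator           ┃                            
────────────────────────┨                            
...............         ┃                            
...............         ┃                            
...............         ┃                            
...............         ┃                            
...............         ┃                            
...┏━━━━━━━━━━━━━━━━━━━━━━━━━━━━━━━━━━┓              
...┃ HexEditor                        ┃              
...┠──────────────────────────────────┨              
   ┃00000000  4d 5a 22 42 4c 4c 4c 4c ┃              
   ┃00000010  53 49 89 6c 98 b8 31 c9 ┃              
   ┃00000020  81 5b 3d 7f aa 19 a8 95 ┃              
   ┃00000030  d2 7d 41 2b 18 a8 da df ┃              
   ┃00000040  c6 c6 c6 c6 c6 ad 2d 94 ┃              
   ┃                                  ┃              


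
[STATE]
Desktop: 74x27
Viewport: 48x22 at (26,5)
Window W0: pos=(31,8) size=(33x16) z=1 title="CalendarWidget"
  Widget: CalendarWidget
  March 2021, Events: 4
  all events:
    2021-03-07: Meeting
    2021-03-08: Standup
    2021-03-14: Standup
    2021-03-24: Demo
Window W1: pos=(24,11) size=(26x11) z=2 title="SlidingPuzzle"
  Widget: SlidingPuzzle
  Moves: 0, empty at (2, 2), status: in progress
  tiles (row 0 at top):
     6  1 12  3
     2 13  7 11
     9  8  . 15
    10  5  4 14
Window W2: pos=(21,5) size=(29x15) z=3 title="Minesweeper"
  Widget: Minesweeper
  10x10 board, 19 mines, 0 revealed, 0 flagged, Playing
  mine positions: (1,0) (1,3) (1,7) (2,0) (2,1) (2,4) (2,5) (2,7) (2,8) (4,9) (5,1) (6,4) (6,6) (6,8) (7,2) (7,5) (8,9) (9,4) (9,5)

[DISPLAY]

━━━━━━━━━━━━━━━━━━━━━━━┓                        
esweeper               ┃                        
───────────────────────┨                        
■■■■■■                 ┃━━━━━━━━━━━━━┓          
■■■■■■                 ┃             ┃          
■■■■■■                 ┃─────────────┨          
■■■■■■                 ┃021          ┃          
■■■■■■                 ┃Su           ┃          
■■■■■■                 ┃ 7*          ┃          
■■■■■■                 ┃ 14*         ┃          
■■■■■■                 ┃21           ┃          
■■■■■■                 ┃ 28          ┃          
■■■■■■                 ┃             ┃          
                       ┃             ┃          
━━━━━━━━━━━━━━━━━━━━━━━┛             ┃          
────┼────┼────┼────┤   ┃             ┃          
━━━━━━━━━━━━━━━━━━━━━━━┛             ┃          
     ┃                               ┃          
     ┗━━━━━━━━━━━━━━━━━━━━━━━━━━━━━━━┛          
                                                
                                                
                                                


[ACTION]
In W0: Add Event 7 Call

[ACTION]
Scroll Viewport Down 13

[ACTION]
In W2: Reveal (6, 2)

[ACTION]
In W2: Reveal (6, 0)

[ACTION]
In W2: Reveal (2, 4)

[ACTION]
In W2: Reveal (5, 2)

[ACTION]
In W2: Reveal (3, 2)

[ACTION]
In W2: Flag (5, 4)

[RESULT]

━━━━━━━━━━━━━━━━━━━━━━━┓                        
esweeper               ┃                        
───────────────────────┨                        
■■■■■■                 ┃━━━━━━━━━━━━━┓          
■■■✹■■                 ┃             ┃          
✹✹■✹✹■                 ┃─────────────┨          
■■■■■■                 ┃021          ┃          
■■■■■✹                 ┃Su           ┃          
■■■■■■                 ┃ 7*          ┃          
✹■✹■✹■                 ┃ 14*         ┃          
■✹■■■■                 ┃21           ┃          
■■■■■✹                 ┃ 28          ┃          
✹✹■■■■                 ┃             ┃          
                       ┃             ┃          
━━━━━━━━━━━━━━━━━━━━━━━┛             ┃          
────┼────┼────┼────┤   ┃             ┃          
━━━━━━━━━━━━━━━━━━━━━━━┛             ┃          
     ┃                               ┃          
     ┗━━━━━━━━━━━━━━━━━━━━━━━━━━━━━━━┛          
                                                
                                                
                                                


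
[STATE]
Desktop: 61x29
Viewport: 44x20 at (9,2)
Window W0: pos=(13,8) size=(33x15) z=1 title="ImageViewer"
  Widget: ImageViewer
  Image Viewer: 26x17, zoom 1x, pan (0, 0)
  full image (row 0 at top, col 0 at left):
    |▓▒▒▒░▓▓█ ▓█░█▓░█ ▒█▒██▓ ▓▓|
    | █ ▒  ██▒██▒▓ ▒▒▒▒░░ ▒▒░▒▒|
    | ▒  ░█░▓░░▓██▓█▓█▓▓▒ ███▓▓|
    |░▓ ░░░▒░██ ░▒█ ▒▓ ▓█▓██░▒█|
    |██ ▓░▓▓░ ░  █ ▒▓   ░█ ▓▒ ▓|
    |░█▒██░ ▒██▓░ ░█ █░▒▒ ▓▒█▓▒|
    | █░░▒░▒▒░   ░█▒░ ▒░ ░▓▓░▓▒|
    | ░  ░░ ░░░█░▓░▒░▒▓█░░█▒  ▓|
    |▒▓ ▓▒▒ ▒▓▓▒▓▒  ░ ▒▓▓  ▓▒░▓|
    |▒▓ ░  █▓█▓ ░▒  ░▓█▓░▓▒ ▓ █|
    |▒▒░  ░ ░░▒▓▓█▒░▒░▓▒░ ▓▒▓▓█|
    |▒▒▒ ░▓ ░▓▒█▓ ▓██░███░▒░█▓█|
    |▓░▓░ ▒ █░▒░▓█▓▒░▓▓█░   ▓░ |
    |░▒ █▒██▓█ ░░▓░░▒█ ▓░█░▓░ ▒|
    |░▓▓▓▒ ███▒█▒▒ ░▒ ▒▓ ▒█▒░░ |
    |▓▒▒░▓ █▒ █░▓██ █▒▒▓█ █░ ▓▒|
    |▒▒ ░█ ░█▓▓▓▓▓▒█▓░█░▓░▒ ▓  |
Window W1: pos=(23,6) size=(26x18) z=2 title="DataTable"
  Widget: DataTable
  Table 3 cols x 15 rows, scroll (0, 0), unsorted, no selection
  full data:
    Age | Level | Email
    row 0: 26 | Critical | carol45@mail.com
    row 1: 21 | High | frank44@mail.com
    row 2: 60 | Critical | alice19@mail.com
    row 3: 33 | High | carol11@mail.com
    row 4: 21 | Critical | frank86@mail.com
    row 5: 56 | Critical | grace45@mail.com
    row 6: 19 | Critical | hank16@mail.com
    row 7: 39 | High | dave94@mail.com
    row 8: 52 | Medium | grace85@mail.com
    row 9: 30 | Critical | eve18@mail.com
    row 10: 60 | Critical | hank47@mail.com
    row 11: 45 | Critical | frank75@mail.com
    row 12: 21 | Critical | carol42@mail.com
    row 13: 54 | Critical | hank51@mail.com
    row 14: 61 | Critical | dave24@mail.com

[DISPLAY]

                                            
                                            
                                            
                                            
              ┏━━━━━━━━━━━━━━━━━━━━━━━━┓    
              ┃ DataTable              ┃    
    ┏━━━━━━━━━┠────────────────────────┨    
    ┃ ImageVie┃Age│Level   │Email      ┃    
    ┠─────────┃───┼────────┼───────────┃    
    ┃▓▒▒▒░▓▓█ ┃26 │Critical│carol45@mai┃    
    ┃ █ ▒  ██▒┃21 │High    │frank44@mai┃    
    ┃ ▒  ░█░▓░┃60 │Critical│alice19@mai┃    
    ┃░▓ ░░░▒░█┃33 │High    │carol11@mai┃    
    ┃██ ▓░▓▓░ ┃21 │Critical│frank86@mai┃    
    ┃░█▒██░ ▒█┃56 │Critical│grace45@mai┃    
    ┃ █░░▒░▒▒░┃19 │Critical│hank16@mail┃    
    ┃ ░  ░░ ░░┃39 │High    │dave94@mail┃    
    ┃▒▓ ▓▒▒ ▒▓┃52 │Medium  │grace85@mai┃    
    ┃▒▓ ░  █▓█┃30 │Critical│eve18@mail.┃    
    ┃▒▒░  ░ ░░┃60 │Critical│hank47@mail┃    


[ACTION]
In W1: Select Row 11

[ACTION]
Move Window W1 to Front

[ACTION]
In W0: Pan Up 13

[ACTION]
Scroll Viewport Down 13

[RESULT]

    ┃ ImageVie┃Age│Level   │Email      ┃    
    ┠─────────┃───┼────────┼───────────┃    
    ┃▓▒▒▒░▓▓█ ┃26 │Critical│carol45@mai┃    
    ┃ █ ▒  ██▒┃21 │High    │frank44@mai┃    
    ┃ ▒  ░█░▓░┃60 │Critical│alice19@mai┃    
    ┃░▓ ░░░▒░█┃33 │High    │carol11@mai┃    
    ┃██ ▓░▓▓░ ┃21 │Critical│frank86@mai┃    
    ┃░█▒██░ ▒█┃56 │Critical│grace45@mai┃    
    ┃ █░░▒░▒▒░┃19 │Critical│hank16@mail┃    
    ┃ ░  ░░ ░░┃39 │High    │dave94@mail┃    
    ┃▒▓ ▓▒▒ ▒▓┃52 │Medium  │grace85@mai┃    
    ┃▒▓ ░  █▓█┃30 │Critical│eve18@mail.┃    
    ┃▒▒░  ░ ░░┃60 │Critical│hank47@mail┃    
    ┗━━━━━━━━━┃>5 │Critical│frank75@mai┃    
              ┗━━━━━━━━━━━━━━━━━━━━━━━━┛    
                                            
                                            
                                            
                                            
                                            


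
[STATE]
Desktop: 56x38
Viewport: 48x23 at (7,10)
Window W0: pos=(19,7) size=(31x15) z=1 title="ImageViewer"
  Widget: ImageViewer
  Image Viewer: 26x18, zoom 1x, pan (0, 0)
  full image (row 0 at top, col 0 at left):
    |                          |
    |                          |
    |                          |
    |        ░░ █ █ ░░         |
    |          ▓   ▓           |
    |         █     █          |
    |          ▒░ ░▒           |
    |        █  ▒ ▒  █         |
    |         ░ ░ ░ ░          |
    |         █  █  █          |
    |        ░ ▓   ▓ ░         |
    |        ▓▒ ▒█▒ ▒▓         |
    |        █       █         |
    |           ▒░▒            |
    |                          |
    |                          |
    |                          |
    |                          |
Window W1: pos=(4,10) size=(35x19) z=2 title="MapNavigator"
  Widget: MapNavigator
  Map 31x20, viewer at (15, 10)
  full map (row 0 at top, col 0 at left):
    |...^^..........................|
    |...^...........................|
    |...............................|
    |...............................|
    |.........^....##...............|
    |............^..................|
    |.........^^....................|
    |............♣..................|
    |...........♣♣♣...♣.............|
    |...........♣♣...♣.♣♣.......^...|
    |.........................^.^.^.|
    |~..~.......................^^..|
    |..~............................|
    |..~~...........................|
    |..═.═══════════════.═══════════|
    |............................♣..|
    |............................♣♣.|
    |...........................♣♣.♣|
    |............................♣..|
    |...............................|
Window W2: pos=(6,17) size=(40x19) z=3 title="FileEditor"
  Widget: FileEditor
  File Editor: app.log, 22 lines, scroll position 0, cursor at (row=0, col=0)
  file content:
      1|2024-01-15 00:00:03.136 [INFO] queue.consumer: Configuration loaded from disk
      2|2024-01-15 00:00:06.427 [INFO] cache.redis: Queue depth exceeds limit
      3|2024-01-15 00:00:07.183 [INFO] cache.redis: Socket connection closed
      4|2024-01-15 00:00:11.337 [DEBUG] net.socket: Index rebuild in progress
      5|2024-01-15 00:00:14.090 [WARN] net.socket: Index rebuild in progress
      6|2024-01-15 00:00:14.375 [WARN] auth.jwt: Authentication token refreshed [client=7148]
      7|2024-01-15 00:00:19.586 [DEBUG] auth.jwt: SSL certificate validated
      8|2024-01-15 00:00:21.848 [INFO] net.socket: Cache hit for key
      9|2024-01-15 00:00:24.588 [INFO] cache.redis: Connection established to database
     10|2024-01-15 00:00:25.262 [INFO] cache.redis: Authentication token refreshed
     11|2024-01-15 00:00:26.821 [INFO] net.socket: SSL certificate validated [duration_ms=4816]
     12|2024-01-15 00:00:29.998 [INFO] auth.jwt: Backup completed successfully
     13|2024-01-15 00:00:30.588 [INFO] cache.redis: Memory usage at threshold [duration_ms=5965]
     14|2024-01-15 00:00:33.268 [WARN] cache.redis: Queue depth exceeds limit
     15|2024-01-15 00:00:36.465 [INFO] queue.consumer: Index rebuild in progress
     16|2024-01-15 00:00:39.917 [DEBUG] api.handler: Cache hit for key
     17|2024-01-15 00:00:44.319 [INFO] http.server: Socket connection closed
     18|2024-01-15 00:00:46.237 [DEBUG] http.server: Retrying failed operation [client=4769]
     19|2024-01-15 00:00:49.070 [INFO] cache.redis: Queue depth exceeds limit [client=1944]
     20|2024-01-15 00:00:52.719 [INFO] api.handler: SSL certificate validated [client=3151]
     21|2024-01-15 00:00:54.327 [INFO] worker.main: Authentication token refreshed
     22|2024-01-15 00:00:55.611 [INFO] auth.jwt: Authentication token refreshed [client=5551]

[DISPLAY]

━━━━━━━━━━━━━━━━━━━━━━━━━━━━━━━┓          ┃     
apNavigator                    ┃          ┃     
───────────────────────────────┨          ┃     
.............................. ┃          ┃     
........^....##............... ┃          ┃     
...........^.................. ┃          ┃     
........^^.................... ┃          ┃     
━━━━━━━━━━━━━━━━━━━━━━━━━━━━━━━━━━━━━━┓   ┃     
 FileEditor                           ┃   ┃     
──────────────────────────────────────┨   ┃     
█024-01-15 00:00:03.136 [INFO] queue.▲┃   ┃     
2024-01-15 00:00:06.427 [INFO] cache.█┃━━━┛     
2024-01-15 00:00:07.183 [INFO] cache.░┃         
2024-01-15 00:00:11.337 [DEBUG] net.s░┃         
2024-01-15 00:00:14.090 [WARN] net.so░┃         
2024-01-15 00:00:14.375 [WARN] auth.j░┃         
2024-01-15 00:00:19.586 [DEBUG] auth.░┃         
2024-01-15 00:00:21.848 [INFO] net.so░┃         
2024-01-15 00:00:24.588 [INFO] cache.░┃         
2024-01-15 00:00:25.262 [INFO] cache.░┃         
2024-01-15 00:00:26.821 [INFO] net.so░┃         
2024-01-15 00:00:29.998 [INFO] auth.j░┃         
2024-01-15 00:00:30.588 [INFO] cache.░┃         


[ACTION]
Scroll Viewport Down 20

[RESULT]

...........^.................. ┃          ┃     
........^^.................... ┃          ┃     
━━━━━━━━━━━━━━━━━━━━━━━━━━━━━━━━━━━━━━┓   ┃     
 FileEditor                           ┃   ┃     
──────────────────────────────────────┨   ┃     
█024-01-15 00:00:03.136 [INFO] queue.▲┃   ┃     
2024-01-15 00:00:06.427 [INFO] cache.█┃━━━┛     
2024-01-15 00:00:07.183 [INFO] cache.░┃         
2024-01-15 00:00:11.337 [DEBUG] net.s░┃         
2024-01-15 00:00:14.090 [WARN] net.so░┃         
2024-01-15 00:00:14.375 [WARN] auth.j░┃         
2024-01-15 00:00:19.586 [DEBUG] auth.░┃         
2024-01-15 00:00:21.848 [INFO] net.so░┃         
2024-01-15 00:00:24.588 [INFO] cache.░┃         
2024-01-15 00:00:25.262 [INFO] cache.░┃         
2024-01-15 00:00:26.821 [INFO] net.so░┃         
2024-01-15 00:00:29.998 [INFO] auth.j░┃         
2024-01-15 00:00:30.588 [INFO] cache.░┃         
2024-01-15 00:00:33.268 [WARN] cache.░┃         
2024-01-15 00:00:36.465 [INFO] queue.▼┃         
━━━━━━━━━━━━━━━━━━━━━━━━━━━━━━━━━━━━━━┛         
                                                
                                                


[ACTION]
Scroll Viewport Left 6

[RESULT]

   ┃ ............^.................. ┃          
   ┃ .........^^.................... ┃          
   ┃ ┏━━━━━━━━━━━━━━━━━━━━━━━━━━━━━━━━━━━━━━┓   
   ┃ ┃ FileEditor                           ┃   
   ┃ ┠──────────────────────────────────────┨   
   ┃ ┃█024-01-15 00:00:03.136 [INFO] queue.▲┃   
   ┃ ┃2024-01-15 00:00:06.427 [INFO] cache.█┃━━━
   ┃ ┃2024-01-15 00:00:07.183 [INFO] cache.░┃   
   ┃ ┃2024-01-15 00:00:11.337 [DEBUG] net.s░┃   
   ┃ ┃2024-01-15 00:00:14.090 [WARN] net.so░┃   
   ┃ ┃2024-01-15 00:00:14.375 [WARN] auth.j░┃   
   ┃ ┃2024-01-15 00:00:19.586 [DEBUG] auth.░┃   
   ┃ ┃2024-01-15 00:00:21.848 [INFO] net.so░┃   
   ┗━┃2024-01-15 00:00:24.588 [INFO] cache.░┃   
     ┃2024-01-15 00:00:25.262 [INFO] cache.░┃   
     ┃2024-01-15 00:00:26.821 [INFO] net.so░┃   
     ┃2024-01-15 00:00:29.998 [INFO] auth.j░┃   
     ┃2024-01-15 00:00:30.588 [INFO] cache.░┃   
     ┃2024-01-15 00:00:33.268 [WARN] cache.░┃   
     ┃2024-01-15 00:00:36.465 [INFO] queue.▼┃   
     ┗━━━━━━━━━━━━━━━━━━━━━━━━━━━━━━━━━━━━━━┛   
                                                
                                                


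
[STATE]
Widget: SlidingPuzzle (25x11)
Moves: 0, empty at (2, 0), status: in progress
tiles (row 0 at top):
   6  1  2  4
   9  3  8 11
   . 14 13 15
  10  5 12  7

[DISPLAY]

┌────┬────┬────┬────┐    
│  6 │  1 │  2 │  4 │    
├────┼────┼────┼────┤    
│  9 │  3 │  8 │ 11 │    
├────┼────┼────┼────┤    
│    │ 14 │ 13 │ 15 │    
├────┼────┼────┼────┤    
│ 10 │  5 │ 12 │  7 │    
└────┴────┴────┴────┘    
Moves: 0                 
                         


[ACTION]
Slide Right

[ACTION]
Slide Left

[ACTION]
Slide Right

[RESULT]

┌────┬────┬────┬────┐    
│  6 │  1 │  2 │  4 │    
├────┼────┼────┼────┤    
│  9 │  3 │  8 │ 11 │    
├────┼────┼────┼────┤    
│    │ 14 │ 13 │ 15 │    
├────┼────┼────┼────┤    
│ 10 │  5 │ 12 │  7 │    
└────┴────┴────┴────┘    
Moves: 2                 
                         


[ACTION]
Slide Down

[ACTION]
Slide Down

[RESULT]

┌────┬────┬────┬────┐    
│    │  1 │  2 │  4 │    
├────┼────┼────┼────┤    
│  6 │  3 │  8 │ 11 │    
├────┼────┼────┼────┤    
│  9 │ 14 │ 13 │ 15 │    
├────┼────┼────┼────┤    
│ 10 │  5 │ 12 │  7 │    
└────┴────┴────┴────┘    
Moves: 4                 
                         


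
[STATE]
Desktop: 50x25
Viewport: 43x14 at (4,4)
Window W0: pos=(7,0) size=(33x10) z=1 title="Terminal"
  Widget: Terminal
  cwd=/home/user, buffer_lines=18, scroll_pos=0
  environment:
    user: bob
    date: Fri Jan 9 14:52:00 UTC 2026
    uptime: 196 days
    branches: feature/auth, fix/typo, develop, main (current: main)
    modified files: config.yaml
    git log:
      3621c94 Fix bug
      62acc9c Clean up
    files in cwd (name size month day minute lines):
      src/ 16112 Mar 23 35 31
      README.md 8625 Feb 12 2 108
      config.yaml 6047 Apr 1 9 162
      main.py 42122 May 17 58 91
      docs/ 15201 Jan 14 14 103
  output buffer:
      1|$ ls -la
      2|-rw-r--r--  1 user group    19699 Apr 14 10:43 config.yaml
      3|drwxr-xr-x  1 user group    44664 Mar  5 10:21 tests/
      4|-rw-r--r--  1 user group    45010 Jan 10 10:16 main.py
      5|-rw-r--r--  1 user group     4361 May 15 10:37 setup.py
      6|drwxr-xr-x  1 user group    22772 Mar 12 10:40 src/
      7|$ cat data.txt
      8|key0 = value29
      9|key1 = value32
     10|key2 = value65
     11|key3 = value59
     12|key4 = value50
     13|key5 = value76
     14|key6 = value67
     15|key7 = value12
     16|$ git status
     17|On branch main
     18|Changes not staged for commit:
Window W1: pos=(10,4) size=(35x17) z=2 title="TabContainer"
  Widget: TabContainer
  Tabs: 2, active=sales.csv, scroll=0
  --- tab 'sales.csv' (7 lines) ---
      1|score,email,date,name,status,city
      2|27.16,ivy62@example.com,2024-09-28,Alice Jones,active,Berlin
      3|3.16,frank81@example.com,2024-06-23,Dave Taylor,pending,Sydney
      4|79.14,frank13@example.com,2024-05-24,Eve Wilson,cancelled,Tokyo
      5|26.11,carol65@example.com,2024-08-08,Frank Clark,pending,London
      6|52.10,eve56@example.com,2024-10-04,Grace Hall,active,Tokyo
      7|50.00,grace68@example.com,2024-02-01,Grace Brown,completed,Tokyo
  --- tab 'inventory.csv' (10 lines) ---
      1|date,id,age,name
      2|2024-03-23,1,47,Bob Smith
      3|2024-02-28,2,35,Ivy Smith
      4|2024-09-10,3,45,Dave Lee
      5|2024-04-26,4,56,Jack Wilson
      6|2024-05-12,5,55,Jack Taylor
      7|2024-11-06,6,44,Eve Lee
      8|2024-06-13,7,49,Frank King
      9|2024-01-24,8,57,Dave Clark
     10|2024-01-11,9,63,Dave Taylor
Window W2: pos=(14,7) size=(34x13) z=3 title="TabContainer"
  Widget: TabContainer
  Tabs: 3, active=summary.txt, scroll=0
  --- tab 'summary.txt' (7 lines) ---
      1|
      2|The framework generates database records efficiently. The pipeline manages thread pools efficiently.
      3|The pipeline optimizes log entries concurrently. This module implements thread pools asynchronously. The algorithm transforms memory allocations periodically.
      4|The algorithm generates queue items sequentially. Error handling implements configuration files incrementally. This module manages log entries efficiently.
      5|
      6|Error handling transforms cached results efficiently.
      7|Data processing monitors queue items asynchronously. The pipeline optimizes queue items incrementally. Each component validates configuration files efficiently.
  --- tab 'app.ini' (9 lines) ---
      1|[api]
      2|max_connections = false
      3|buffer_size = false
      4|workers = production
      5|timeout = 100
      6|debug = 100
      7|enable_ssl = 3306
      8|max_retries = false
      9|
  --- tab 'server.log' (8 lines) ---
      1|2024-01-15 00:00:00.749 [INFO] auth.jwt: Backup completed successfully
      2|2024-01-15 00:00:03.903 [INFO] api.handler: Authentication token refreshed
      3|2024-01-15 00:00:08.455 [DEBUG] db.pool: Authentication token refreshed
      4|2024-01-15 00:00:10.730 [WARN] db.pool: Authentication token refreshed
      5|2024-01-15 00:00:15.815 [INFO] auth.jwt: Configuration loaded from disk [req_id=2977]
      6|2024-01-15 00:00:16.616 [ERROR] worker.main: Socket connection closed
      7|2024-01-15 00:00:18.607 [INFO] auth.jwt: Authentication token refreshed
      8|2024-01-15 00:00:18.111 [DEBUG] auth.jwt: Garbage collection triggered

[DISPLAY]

   ┃-r┏━━━━━━━━━━━━━━━━━━━━━━━━━━━━━━━━━┓  
   ┃dr┃ TabContainer                    ┃  
   ┃-r┠─────────────────────────────────┨  
   ┃-r┃[sa┏━━━━━━━━━━━━━━━━━━━━━━━━━━━━━━━━
   ┃dr┃───┃ TabContainer                   
   ┗━━┃sco┠────────────────────────────────
      ┃27.┃[summary.txt]│ app.ini │ server.
      ┃3.1┃────────────────────────────────
      ┃79.┃                                
      ┃26.┃The framework generates database
      ┃52.┃The pipeline optimizes log entri
      ┃50.┃The algorithm generates queue it
      ┃   ┃                                
      ┃   ┃Error handling transforms cached


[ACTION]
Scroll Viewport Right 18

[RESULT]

┃-r┏━━━━━━━━━━━━━━━━━━━━━━━━━━━━━━━━━┓     
┃dr┃ TabContainer                    ┃     
┃-r┠─────────────────────────────────┨     
┃-r┃[sa┏━━━━━━━━━━━━━━━━━━━━━━━━━━━━━━━━┓  
┃dr┃───┃ TabContainer                   ┃  
┗━━┃sco┠────────────────────────────────┨  
   ┃27.┃[summary.txt]│ app.ini │ server.┃  
   ┃3.1┃────────────────────────────────┃  
   ┃79.┃                                ┃  
   ┃26.┃The framework generates database┃  
   ┃52.┃The pipeline optimizes log entri┃  
   ┃50.┃The algorithm generates queue it┃  
   ┃   ┃                                ┃  
   ┃   ┃Error handling transforms cached┃  


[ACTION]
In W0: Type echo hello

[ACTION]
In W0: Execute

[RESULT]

┃On┏━━━━━━━━━━━━━━━━━━━━━━━━━━━━━━━━━┓     
┃Ch┃ TabContainer                    ┃     
┃$ ┠─────────────────────────────────┨     
┃he┃[sa┏━━━━━━━━━━━━━━━━━━━━━━━━━━━━━━━━┓  
┃$ ┃───┃ TabContainer                   ┃  
┗━━┃sco┠────────────────────────────────┨  
   ┃27.┃[summary.txt]│ app.ini │ server.┃  
   ┃3.1┃────────────────────────────────┃  
   ┃79.┃                                ┃  
   ┃26.┃The framework generates database┃  
   ┃52.┃The pipeline optimizes log entri┃  
   ┃50.┃The algorithm generates queue it┃  
   ┃   ┃                                ┃  
   ┃   ┃Error handling transforms cached┃  


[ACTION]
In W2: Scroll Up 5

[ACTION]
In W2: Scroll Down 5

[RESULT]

┃On┏━━━━━━━━━━━━━━━━━━━━━━━━━━━━━━━━━┓     
┃Ch┃ TabContainer                    ┃     
┃$ ┠─────────────────────────────────┨     
┃he┃[sa┏━━━━━━━━━━━━━━━━━━━━━━━━━━━━━━━━┓  
┃$ ┃───┃ TabContainer                   ┃  
┗━━┃sco┠────────────────────────────────┨  
   ┃27.┃[summary.txt]│ app.ini │ server.┃  
   ┃3.1┃────────────────────────────────┃  
   ┃79.┃Error handling transforms cached┃  
   ┃26.┃Data processing monitors queue i┃  
   ┃52.┃                                ┃  
   ┃50.┃                                ┃  
   ┃   ┃                                ┃  
   ┃   ┃                                ┃  
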